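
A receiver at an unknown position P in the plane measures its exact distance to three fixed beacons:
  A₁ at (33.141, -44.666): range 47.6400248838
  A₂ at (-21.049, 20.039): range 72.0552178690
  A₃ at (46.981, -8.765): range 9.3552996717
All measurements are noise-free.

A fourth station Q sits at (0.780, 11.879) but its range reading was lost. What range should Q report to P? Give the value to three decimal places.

eq1: (x − 33.141)² + (y + 44.666)² = 47.6400248838²
eq2: (x + 21.049)² + (y − 20.039)² = 72.0552178690²
eq3: (x − 46.981)² + (y + 8.765)² = 9.3552996717²
eq1−eq3, eq1−eq2 (x²,y² cancel):
  27.680·x + 71.802·y = 1372.712488
  -108.380·x + 129.410·y = -5171.137966
det = 27.680·129.410 − 71.802·-108.380 = 11363.969560
x = (1372.712488·129.410 − 71.802·-5171.137966) / 11363.969560 = 48.305372
y = (27.680·-5171.137966 − 1372.712488·-108.380) / 11363.969560 = 0.496084
|P − Q| = √((48.305372 − 0.780)² + (0.496084 − 11.879)²) = 48.869538

48.870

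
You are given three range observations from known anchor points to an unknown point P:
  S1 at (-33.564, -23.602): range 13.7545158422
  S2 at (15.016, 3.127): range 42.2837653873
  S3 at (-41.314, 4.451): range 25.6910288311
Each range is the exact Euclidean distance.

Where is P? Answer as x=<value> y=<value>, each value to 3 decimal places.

x=-23.582 y=-14.139

eq1: (x + 33.564)² + (y + 23.602)² = 13.7545158422²
eq2: (x − 15.016)² + (y − 3.127)² = 42.2837653873²
eq3: (x + 41.314)² + (y − 4.451)² = 25.6910288311²
eq1−eq3, eq1−eq2 (x²,y² cancel):
  -15.500·x + 56.106·y = -427.780759
  97.160·x + 53.458·y = -3047.068224
det = -15.500·53.458 − 56.106·97.160 = -6279.857960
x = (-427.780759·53.458 − 56.106·-3047.068224) / -6279.857960 = -23.581824
y = (-15.500·-3047.068224 − -427.780759·97.160) / -6279.857960 = -14.139291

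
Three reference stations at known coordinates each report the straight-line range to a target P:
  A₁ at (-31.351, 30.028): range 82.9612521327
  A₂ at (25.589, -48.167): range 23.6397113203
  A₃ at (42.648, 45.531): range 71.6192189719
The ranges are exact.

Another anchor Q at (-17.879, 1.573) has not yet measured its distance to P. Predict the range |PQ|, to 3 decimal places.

55.378

eq1: (x + 31.351)² + (y − 30.028)² = 82.9612521327²
eq2: (x − 25.589)² + (y + 48.167)² = 23.6397113203²
eq3: (x − 42.648)² + (y − 45.531)² = 71.6192189719²
eq1−eq3, eq1−eq2 (x²,y² cancel):
  147.998·x + 31.006·y = 3760.614709
  113.880·x − 156.390·y = 7414.024229
det = 147.998·-156.390 − 31.006·113.880 = -26676.370500
x = (3760.614709·-156.390 − 31.006·7414.024229) / -26676.370500 = 30.663908
y = (147.998·7414.024229 − 3760.614709·113.880) / -26676.370500 = -25.078447
|P − Q| = √((30.663908 − -17.879)² + (-25.078447 − 1.573)²) = 55.377916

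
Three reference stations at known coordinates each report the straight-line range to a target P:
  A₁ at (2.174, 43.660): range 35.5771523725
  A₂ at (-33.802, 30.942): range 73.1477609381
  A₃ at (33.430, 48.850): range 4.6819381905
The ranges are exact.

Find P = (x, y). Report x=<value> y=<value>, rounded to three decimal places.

eq1: (x − 2.174)² + (y − 43.660)² = 35.5771523725²
eq2: (x + 33.802)² + (y − 30.942)² = 73.1477609381²
eq3: (x − 33.430)² + (y − 48.850)² = 4.6819381905²
eq2−eq3, eq2−eq1 (x²,y² cancel):
  134.464·x + 35.816·y = 6732.579217
  71.952·x + 25.436·y = 3895.800467
det = 134.464·25.436 − 35.816·71.952 = 843.193472
x = (6732.579217·25.436 − 35.816·3895.800467) / 843.193472 = 37.616391
y = (134.464·3895.800467 − 6732.579217·71.952) / 843.193472 = 46.753652

x=37.616 y=46.754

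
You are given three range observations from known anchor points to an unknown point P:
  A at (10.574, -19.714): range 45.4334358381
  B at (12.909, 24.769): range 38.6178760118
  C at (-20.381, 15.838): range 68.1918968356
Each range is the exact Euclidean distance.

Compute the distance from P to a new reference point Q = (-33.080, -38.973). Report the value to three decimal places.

eq1: (x − 10.574)² + (y + 19.714)² = 45.4334358381²
eq2: (x − 12.909)² + (y − 24.769)² = 38.6178760118²
eq3: (x + 20.381)² + (y − 15.838)² = 68.1918968356²
eq3−eq2, eq3−eq1 (x²,y² cancel):
  66.580·x + 17.862·y = 3272.712683
  61.910·x − 71.104·y = 2420.161569
det = 66.580·-71.104 − 17.862·61.910 = -5839.940740
x = (3272.712683·-71.104 − 17.862·2420.161569) / -5839.940740 = 47.249091
y = (66.580·2420.161569 − 3272.712683·61.910) / -5839.940740 = 7.102689
|P − Q| = √((47.249091 − -33.080)² + (7.102689 − -38.973)²) = 92.605248

92.605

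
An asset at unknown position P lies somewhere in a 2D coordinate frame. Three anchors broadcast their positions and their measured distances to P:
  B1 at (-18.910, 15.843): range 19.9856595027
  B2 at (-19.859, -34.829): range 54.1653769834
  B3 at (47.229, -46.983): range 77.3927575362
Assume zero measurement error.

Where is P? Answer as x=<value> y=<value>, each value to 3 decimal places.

eq1: (x + 18.910)² + (y − 15.843)² = 19.9856595027²
eq2: (x + 19.859)² + (y + 34.829)² = 54.1653769834²
eq3: (x − 47.229)² + (y + 46.983)² = 77.3927575362²
eq1−eq3, eq1−eq2 (x²,y² cancel):
  132.278·x − 125.652·y = -1760.820352
  -1.898·x − 101.344·y = -1535.611105
det = 132.278·-101.344 − -125.652·-1.898 = -13644.069128
x = (-1760.820352·-101.344 − -125.652·-1535.611105) / -13644.069128 = 1.063028
y = (132.278·-1535.611105 − -1760.820352·-1.898) / -13644.069128 = 15.132553

x=1.063 y=15.133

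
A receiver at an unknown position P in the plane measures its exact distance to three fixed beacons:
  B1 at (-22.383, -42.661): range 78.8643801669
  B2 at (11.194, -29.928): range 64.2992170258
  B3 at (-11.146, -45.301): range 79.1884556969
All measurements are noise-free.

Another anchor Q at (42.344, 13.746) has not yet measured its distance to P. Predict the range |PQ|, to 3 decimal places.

eq1: (x + 22.383)² + (y + 42.661)² = 78.8643801669²
eq2: (x − 11.194)² + (y + 29.928)² = 64.2992170258²
eq3: (x + 11.146)² + (y + 45.301)² = 79.1884556969²
eq2−eq1, eq2−eq3 (x²,y² cancel):
  -67.154·x − 25.466·y = -785.232359
  -44.680·x − 30.746·y = -980.999109
det = -67.154·-30.746 − -25.466·-44.680 = 926.896004
x = (-785.232359·-30.746 − -25.466·-980.999109) / 926.896004 = -0.905570
y = (-67.154·-980.999109 − -785.232359·-44.680) / 926.896004 = 33.222532
|P − Q| = √((-0.905570 − 42.344)² + (33.222532 − 13.746)²) = 47.432696

47.433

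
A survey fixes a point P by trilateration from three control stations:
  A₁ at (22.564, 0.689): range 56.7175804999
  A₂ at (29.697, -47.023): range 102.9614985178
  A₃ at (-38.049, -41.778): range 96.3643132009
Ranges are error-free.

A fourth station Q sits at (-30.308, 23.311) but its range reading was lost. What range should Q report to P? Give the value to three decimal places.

eq1: (x − 22.564)² + (y − 0.689)² = 56.7175804999²
eq2: (x − 29.697)² + (y + 47.023)² = 102.9614985178²
eq3: (x + 38.049)² + (y + 41.778)² = 96.3643132009²
eq1−eq2, eq1−eq3 (x²,y² cancel):
  14.266·x − 95.424·y = -4800.720718
  -121.226·x − 84.934·y = -3385.678053
det = 14.266·-84.934 − -95.424·-121.226 = -12779.538268
x = (-4800.720718·-84.934 − -95.424·-3385.678053) / -12779.538268 = -6.625394
y = (14.266·-3385.678053 − -4800.720718·-121.226) / -12779.538268 = 49.318860
|P − Q| = √((-6.625394 − -30.308)² + (49.318860 − 23.311)²) = 35.174914

35.175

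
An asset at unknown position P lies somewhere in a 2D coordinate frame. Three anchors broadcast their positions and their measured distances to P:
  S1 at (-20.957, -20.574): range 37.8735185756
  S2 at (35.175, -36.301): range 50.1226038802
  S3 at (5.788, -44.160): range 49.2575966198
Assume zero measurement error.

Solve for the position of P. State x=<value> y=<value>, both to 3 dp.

x=6.900 y=5.085

eq1: (x + 20.957)² + (y + 20.574)² = 37.8735185756²
eq2: (x − 35.175)² + (y + 36.301)² = 50.1226038802²
eq3: (x − 5.788)² + (y + 44.160)² = 49.2575966198²
eq1−eq2, eq1−eq3 (x²,y² cancel):
  112.264·x − 31.454·y = 614.685891
  53.490·x − 47.172·y = 129.213804
det = 112.264·-47.172 − -31.454·53.490 = -3613.242948
x = (614.685891·-47.172 − -31.454·129.213804) / -3613.242948 = 6.900082
y = (112.264·129.213804 − 614.685891·53.490) / -3613.242948 = 5.085041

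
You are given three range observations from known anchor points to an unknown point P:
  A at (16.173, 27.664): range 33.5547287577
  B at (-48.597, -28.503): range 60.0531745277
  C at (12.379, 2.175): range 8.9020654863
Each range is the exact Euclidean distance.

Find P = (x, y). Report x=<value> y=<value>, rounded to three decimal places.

x=6.426 y=-4.444

eq1: (x − 16.173)² + (y − 27.664)² = 33.5547287577²
eq2: (x + 48.597)² + (y + 28.503)² = 60.0531745277²
eq3: (x − 12.379)² + (y − 2.175)² = 8.9020654863²
eq1−eq2, eq1−eq3 (x²,y² cancel):
  -129.540·x − 112.334·y = -333.237356
  -7.588·x − 50.978·y = 177.780493
det = -129.540·-50.978 − -112.334·-7.588 = 5751.299728
x = (-333.237356·-50.978 − -112.334·177.780493) / 5751.299728 = 6.426124
y = (-129.540·177.780493 − -333.237356·-7.588) / 5751.299728 = -4.443916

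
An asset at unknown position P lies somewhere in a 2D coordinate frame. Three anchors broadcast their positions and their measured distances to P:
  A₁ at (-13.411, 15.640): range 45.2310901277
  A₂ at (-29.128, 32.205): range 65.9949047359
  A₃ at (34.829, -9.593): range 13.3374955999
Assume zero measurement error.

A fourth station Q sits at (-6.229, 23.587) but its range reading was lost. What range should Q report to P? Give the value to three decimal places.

eq1: (x + 13.411)² + (y − 15.640)² = 45.2310901277²
eq2: (x + 29.128)² + (y − 32.205)² = 65.9949047359²
eq3: (x − 34.829)² + (y + 9.593)² = 13.3374955999²
eq2−eq3, eq2−eq1 (x²,y² cancel):
  127.914·x − 83.596·y = 3596.921143
  31.434·x − 33.130·y = 848.338049
det = 127.914·-33.130 − -83.596·31.434 = -1610.034156
x = (3596.921143·-33.130 − -83.596·848.338049) / -1610.034156 = 29.967271
y = (127.914·848.338049 − 3596.921143·31.434) / -1610.034156 = 2.826838
|P − Q| = √((29.967271 − -6.229)² + (2.826838 − 23.587)²) = 41.727142

41.727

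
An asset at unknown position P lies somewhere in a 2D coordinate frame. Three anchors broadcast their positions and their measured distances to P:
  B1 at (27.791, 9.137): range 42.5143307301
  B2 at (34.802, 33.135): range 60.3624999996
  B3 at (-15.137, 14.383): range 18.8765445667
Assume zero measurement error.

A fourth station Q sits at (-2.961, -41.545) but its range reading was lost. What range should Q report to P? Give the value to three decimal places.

eq1: (x − 27.791)² + (y − 9.137)² = 42.5143307301²
eq2: (x − 34.802)² + (y − 33.135)² = 60.3624999996²
eq3: (x + 15.137)² + (y − 14.383)² = 18.8765445667²
eq2−eq3, eq2−eq1 (x²,y² cancel):
  -99.878·x − 37.504·y = 1414.199500
  -14.022·x − 47.996·y = 382.880110
det = -99.878·-47.996 − -37.504·-14.022 = 4267.863400
x = (1414.199500·-47.996 − -37.504·382.880110) / 4267.863400 = -12.539385
y = (-99.878·382.880110 − 1414.199500·-14.022) / 4267.863400 = -4.313961
|P − Q| = √((-12.539385 − -2.961)² + (-4.313961 − -41.545)²) = 38.443410

38.443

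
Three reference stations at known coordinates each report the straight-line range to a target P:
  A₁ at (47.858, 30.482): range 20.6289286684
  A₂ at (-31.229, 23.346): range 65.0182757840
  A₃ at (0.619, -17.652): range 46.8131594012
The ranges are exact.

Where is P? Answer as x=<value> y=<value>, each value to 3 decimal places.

x=33.352 y=15.815

eq1: (x − 47.858)² + (y − 30.482)² = 20.6289286684²
eq2: (x + 31.229)² + (y − 23.346)² = 65.0182757840²
eq3: (x − 0.619)² + (y + 17.652)² = 46.8131594012²
eq2−eq1, eq2−eq3 (x²,y² cancel):
  158.174·x + 14.272·y = 5501.077819
  63.696·x − 81.996·y = 827.594401
det = 158.174·-81.996 − 14.272·63.696 = -13878.704616
x = (5501.077819·-81.996 − 14.272·827.594401) / -13878.704616 = 33.351658
y = (158.174·827.594401 − 5501.077819·63.696) / -13878.704616 = 15.815074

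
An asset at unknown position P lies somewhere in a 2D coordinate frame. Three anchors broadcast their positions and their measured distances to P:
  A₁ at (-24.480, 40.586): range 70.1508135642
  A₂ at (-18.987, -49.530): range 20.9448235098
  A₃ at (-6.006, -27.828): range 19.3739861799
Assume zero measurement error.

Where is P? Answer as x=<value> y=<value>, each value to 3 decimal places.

eq1: (x + 24.480)² + (y − 40.586)² = 70.1508135642²
eq2: (x + 18.987)² + (y + 49.530)² = 20.9448235098²
eq3: (x + 6.006)² + (y + 27.828)² = 19.3739861799²
eq1−eq2, eq1−eq3 (x²,y² cancel):
  10.986·x − 180.232·y = 5049.684285
  36.948·x − 136.828·y = 3109.761127
det = 10.986·-136.828 − -180.232·36.948 = 5156.019528
x = (5049.684285·-136.828 − -180.232·3109.761127) / 5156.019528 = -25.302413
y = (10.986·3109.761127 − 5049.684285·36.948) / 5156.019528 = -29.559993

x=-25.302 y=-29.560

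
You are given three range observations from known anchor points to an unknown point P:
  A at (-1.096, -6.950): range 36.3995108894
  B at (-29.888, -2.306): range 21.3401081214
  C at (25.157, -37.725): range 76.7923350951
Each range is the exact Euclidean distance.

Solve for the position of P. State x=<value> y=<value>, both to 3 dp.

x=-26.811 y=18.811

eq1: (x + 1.096)² + (y + 6.950)² = 36.3995108894²
eq2: (x + 29.888)² + (y + 2.306)² = 21.3401081214²
eq3: (x − 25.157)² + (y + 37.725)² = 76.7923350951²
eq3−eq2, eq3−eq1 (x²,y² cancel):
  -110.090·x + 70.838·y = 4284.222421
  -52.506·x + 61.550·y = 2565.591778
det = -110.090·61.550 − 70.838·-52.506 = -3056.619472
x = (4284.222421·61.550 − 70.838·2565.591778) / -3056.619472 = -26.811483
y = (-110.090·2565.591778 − 4284.222421·-52.506) / -3056.619472 = 18.811179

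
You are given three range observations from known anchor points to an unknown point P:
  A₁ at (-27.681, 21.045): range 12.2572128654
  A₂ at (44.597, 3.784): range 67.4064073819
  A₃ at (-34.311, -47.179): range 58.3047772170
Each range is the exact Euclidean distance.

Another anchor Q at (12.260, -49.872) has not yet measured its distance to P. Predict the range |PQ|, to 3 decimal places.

69.179

eq1: (x + 27.681)² + (y − 21.045)² = 12.2572128654²
eq2: (x − 44.597)² + (y − 3.784)² = 67.4064073819²
eq3: (x + 34.311)² + (y + 47.179)² = 58.3047772170²
eq3−eq2, eq3−eq1 (x²,y² cancel):
  157.816·x + 101.926·y = -2544.068407
  13.260·x + 136.448·y = 1055.234803
det = 157.816·136.448 − 101.926·13.260 = 20182.138808
x = (-2544.068407·136.448 − 101.926·1055.234803) / 20182.138808 = -22.529273
y = (157.816·1055.234803 − -2544.068407·13.260) / 20182.138808 = 9.922996
|P − Q| = √((-22.529273 − 12.260)² + (9.922996 − -49.872)²) = 69.179007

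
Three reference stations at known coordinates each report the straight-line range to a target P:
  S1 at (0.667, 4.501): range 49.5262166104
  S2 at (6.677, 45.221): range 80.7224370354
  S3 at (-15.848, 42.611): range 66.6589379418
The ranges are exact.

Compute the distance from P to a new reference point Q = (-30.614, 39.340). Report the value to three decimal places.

58.831

eq1: (x − 0.667)² + (y − 4.501)² = 49.5262166104²
eq2: (x − 6.677)² + (y − 45.221)² = 80.7224370354²
eq3: (x + 15.848)² + (y − 42.611)² = 66.6589379418²
eq2−eq1, eq2−eq3 (x²,y² cancel):
  -12.020·x − 81.440·y = 1994.448429
  -45.050·x − 5.220·y = 2050.033088
det = -12.020·-5.220 − -81.440·-45.050 = -3606.127600
x = (1994.448429·-5.220 − -81.440·2050.033088) / -3606.127600 = -43.410464
y = (-12.020·2050.033088 − 1994.448429·-45.050) / -3606.127600 = -18.082695
|P − Q| = √((-43.410464 − -30.614)² + (-18.082695 − 39.340)²) = 58.831245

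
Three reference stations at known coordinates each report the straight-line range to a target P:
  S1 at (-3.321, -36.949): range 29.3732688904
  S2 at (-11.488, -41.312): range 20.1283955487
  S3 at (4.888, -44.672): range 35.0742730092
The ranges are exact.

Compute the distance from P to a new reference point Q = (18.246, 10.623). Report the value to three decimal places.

77.048

eq1: (x + 3.321)² + (y + 36.949)² = 29.3732688904²
eq2: (x + 11.488)² + (y + 41.312)² = 20.1283955487²
eq3: (x − 4.888)² + (y + 44.672)² = 35.0742730092²
eq3−eq2, eq3−eq1 (x²,y² cancel):
  -32.752·x + 6.720·y = 644.227680
  -16.418·x + 15.446·y = -275.806784
det = -32.752·15.446 − 6.720·-16.418 = -395.558432
x = (644.227680·15.446 − 6.720·-275.806784) / -395.558432 = -29.841766
y = (-32.752·-275.806784 − 644.227680·-16.418) / -395.558432 = -49.575871
|P − Q| = √((-29.841766 − 18.246)² + (-49.575871 − 10.623)²) = 77.047630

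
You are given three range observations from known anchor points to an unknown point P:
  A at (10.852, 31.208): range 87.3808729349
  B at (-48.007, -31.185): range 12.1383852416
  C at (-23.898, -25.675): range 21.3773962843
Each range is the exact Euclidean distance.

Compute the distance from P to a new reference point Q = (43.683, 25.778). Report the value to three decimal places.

eq1: (x − 10.852)² + (y − 31.208)² = 87.3808729349²
eq2: (x + 48.007)² + (y + 31.185)² = 12.1383852416²
eq3: (x + 23.898)² + (y + 25.675)² = 21.3773962843²
eq1−eq3, eq1−eq2 (x²,y² cancel):
  -69.500·x − 113.766·y = 7317.038744
  -117.718·x − 124.786·y = 9673.547665
det = -69.500·-124.786 − -113.766·-117.718 = -4719.678988
x = (7317.038744·-124.786 − -113.766·9673.547665) / -4719.678988 = -39.718131
y = (-69.500·9673.547665 − 7317.038744·-117.718) / -4719.678988 = -40.052640
|P − Q| = √((-39.718131 − 43.683)² + (-40.052640 − 25.778)²) = 106.251691

106.252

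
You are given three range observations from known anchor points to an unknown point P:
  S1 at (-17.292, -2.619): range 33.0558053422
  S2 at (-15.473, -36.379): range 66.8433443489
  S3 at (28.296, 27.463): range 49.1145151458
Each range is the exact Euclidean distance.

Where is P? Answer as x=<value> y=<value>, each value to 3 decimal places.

x=-20.739 y=30.257

eq1: (x + 17.292)² + (y + 2.619)² = 33.0558053422²
eq2: (x + 15.473)² + (y + 36.379)² = 66.8433443489²
eq3: (x − 28.296)² + (y − 27.463)² = 49.1145151458²
eq3−eq2, eq3−eq1 (x²,y² cancel):
  -87.538·x − 127.684·y = -2047.831701
  -91.176·x − 60.164·y = 70.541771
det = -87.538·-60.164 − -127.684·-91.176 = -6375.080152
x = (-2047.831701·-60.164 − -127.684·70.541771) / -6375.080152 = -20.739002
y = (-87.538·70.541771 − -2047.831701·-91.176) / -6375.080152 = 30.256590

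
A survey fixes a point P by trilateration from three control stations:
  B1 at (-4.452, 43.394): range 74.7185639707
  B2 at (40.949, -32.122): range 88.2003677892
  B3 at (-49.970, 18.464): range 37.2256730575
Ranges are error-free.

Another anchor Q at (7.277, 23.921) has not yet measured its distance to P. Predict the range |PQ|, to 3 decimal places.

68.306

eq1: (x + 4.452)² + (y − 43.394)² = 74.7185639707²
eq2: (x − 40.949)² + (y + 32.122)² = 88.2003677892²
eq3: (x + 49.970)² + (y − 18.464)² = 37.2256730575²
eq1−eq2, eq1−eq3 (x²,y² cancel):
  90.802·x − 151.032·y = -1390.657131
  -91.036·x − 49.860·y = 5132.173723
det = 90.802·-49.860 − -151.032·-91.036 = -18276.736872
x = (-1390.657131·-49.860 − -151.032·5132.173723) / -18276.736872 = -46.204125
y = (90.802·5132.173723 − -1390.657131·-91.036) / -18276.736872 = -18.570699
|P − Q| = √((-46.204125 − 7.277)² + (-18.570699 − 23.921)²) = 68.306480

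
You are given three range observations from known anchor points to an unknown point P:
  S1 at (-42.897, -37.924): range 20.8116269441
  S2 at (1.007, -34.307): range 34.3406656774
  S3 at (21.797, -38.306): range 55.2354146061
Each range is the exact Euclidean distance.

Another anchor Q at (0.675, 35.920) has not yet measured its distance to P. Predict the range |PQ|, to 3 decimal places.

eq1: (x + 42.897)² + (y + 37.924)² = 20.8116269441²
eq2: (x − 1.007)² + (y + 34.307)² = 34.3406656774²
eq3: (x − 21.797)² + (y + 38.306)² = 55.2354146061²
eq1−eq2, eq1−eq3 (x²,y² cancel):
  87.808·x + 7.234·y = -2846.555590
  129.388·x − 0.764·y = -3953.750751
det = 87.808·-0.764 − 7.234·129.388 = -1003.078104
x = (-2846.555590·-0.764 − 7.234·-3953.750751) / -1003.078104 = -30.681760
y = (87.808·-3953.750751 − -2846.555590·129.388) / -1003.078104 = -21.074320
|P − Q| = √((-30.681760 − 0.675)² + (-21.074320 − 35.920)²) = 65.050741

65.051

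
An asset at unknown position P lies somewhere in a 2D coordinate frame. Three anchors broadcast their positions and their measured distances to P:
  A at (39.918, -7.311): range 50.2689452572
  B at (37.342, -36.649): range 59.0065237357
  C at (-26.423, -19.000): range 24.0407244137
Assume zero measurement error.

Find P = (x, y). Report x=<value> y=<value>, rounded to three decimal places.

x=-10.007 y=-1.437

eq1: (x − 39.918)² + (y + 7.311)² = 50.2689452572²
eq2: (x − 37.342)² + (y + 36.649)² = 59.0065237357²
eq3: (x + 26.423)² + (y + 19.000)² = 24.0407244137²
eq2−eq1, eq2−eq3 (x²,y² cancel):
  5.152·x + 58.676·y = -135.873734
  -127.530·x + 35.298·y = 1225.414177
det = 5.152·35.298 − 58.676·-127.530 = 7664.805576
x = (-135.873734·35.298 − 58.676·1225.414177) / 7664.805576 = -10.006578
y = (5.152·1225.414177 − -135.873734·-127.530) / 7664.805576 = -1.437041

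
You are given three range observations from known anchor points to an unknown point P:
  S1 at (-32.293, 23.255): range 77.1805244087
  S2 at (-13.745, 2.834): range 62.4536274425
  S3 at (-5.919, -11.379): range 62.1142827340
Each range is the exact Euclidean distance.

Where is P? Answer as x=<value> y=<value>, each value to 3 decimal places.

eq1: (x + 32.293)² + (y − 23.255)² = 77.1805244087²
eq2: (x + 13.745)² + (y − 2.834)² = 62.4536274425²
eq3: (x + 5.919)² + (y + 11.379)² = 62.1142827340²
eq1−eq3, eq1−eq2 (x²,y² cancel):
  52.748·x − 69.268·y = 679.532556
  37.096·x − 40.842·y = 669.701474
det = 52.748·-40.842 − -69.268·37.096 = 415.231912
x = (679.532556·-40.842 − -69.268·669.701474) / 415.231912 = 44.879530
y = (52.748·669.701474 − 679.532556·37.096) / 415.231912 = 24.365838

x=44.880 y=24.366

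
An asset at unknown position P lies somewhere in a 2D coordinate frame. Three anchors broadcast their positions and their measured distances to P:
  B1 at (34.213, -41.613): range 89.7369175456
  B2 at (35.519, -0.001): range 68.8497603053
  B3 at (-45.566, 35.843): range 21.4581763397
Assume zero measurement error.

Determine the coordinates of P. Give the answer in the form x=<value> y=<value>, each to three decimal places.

x=-30.040 y=21.031

eq1: (x − 34.213)² + (y + 41.613)² = 89.7369175456²
eq2: (x − 35.519)² + (y + 0.001)² = 68.8497603053²
eq3: (x + 45.566)² + (y − 35.843)² = 21.4581763397²
eq3−eq2, eq3−eq1 (x²,y² cancel):
  162.170·x − 71.688·y = -6379.217805
  159.558·x − 154.912·y = -8051.070906
det = 162.170·-154.912 − -71.688·159.558 = -13683.685136
x = (-6379.217805·-154.912 − -71.688·-8051.070906) / -13683.685136 = -30.039585
y = (162.170·-8051.070906 − -6379.217805·159.558) / -13683.685136 = 21.031391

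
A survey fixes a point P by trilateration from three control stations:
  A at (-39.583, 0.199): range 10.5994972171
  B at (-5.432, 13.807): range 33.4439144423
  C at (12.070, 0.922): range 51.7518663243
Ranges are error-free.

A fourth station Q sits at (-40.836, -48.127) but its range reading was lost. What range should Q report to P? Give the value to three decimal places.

eq1: (x + 39.583)² + (y − 0.199)² = 10.5994972171²
eq2: (x + 5.432)² + (y − 13.807)² = 33.4439144423²
eq3: (x − 12.070)² + (y − 0.922)² = 51.7518663243²
eq2−eq1, eq2−eq3 (x²,y² cancel):
  -68.302·x − 27.216·y = 2352.859689
  35.004·x − 25.770·y = -1633.365144
det = -68.302·-25.770 − -27.216·35.004 = 2712.811404
x = (2352.859689·-25.770 − -27.216·-1633.365144) / 2712.811404 = -38.737252
y = (-68.302·-1633.365144 − 2352.859689·35.004) / 2712.811404 = 10.764702
|P − Q| = √((-38.737252 − -40.836)² + (10.764702 − -48.127)²) = 58.929087

58.929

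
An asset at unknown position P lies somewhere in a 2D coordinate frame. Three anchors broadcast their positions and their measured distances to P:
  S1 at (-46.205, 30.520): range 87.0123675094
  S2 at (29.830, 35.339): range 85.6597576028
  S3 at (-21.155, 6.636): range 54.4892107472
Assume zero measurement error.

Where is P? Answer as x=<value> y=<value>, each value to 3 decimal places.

eq1: (x + 46.205)² + (y − 30.520)² = 87.0123675094²
eq2: (x − 29.830)² + (y − 35.339)² = 85.6597576028²
eq3: (x + 21.155)² + (y − 6.636)² = 54.4892107472²
eq3−eq2, eq3−eq1 (x²,y² cancel):
  101.970·x + 57.406·y = -2721.416685
  -50.100·x + 47.768·y = -2027.276108
det = 101.970·47.768 − 57.406·-50.100 = 7746.943560
x = (-2721.416685·47.768 − 57.406·-2027.276108) / 7746.943560 = -1.757960
y = (101.970·-2027.276108 − -2721.416685·-50.100) / 7746.943560 = -44.283829

x=-1.758 y=-44.284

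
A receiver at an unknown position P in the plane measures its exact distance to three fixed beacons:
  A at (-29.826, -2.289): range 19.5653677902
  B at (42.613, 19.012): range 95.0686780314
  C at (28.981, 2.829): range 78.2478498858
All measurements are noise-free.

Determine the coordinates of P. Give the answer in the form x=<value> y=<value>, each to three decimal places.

eq1: (x + 29.826)² + (y + 2.289)² = 19.5653677902²
eq2: (x − 42.613)² + (y − 19.012)² = 95.0686780314²
eq3: (x − 28.981)² + (y − 2.829)² = 78.2478498858²
eq1−eq2, eq1−eq3 (x²,y² cancel):
  144.878·x + 42.602·y = -7372.755810
  117.614·x + 10.236·y = -5786.850590
det = 144.878·10.236 − 42.602·117.614 = -3527.620420
x = (-7372.755810·10.236 − 42.602·-5786.850590) / -3527.620420 = -48.492712
y = (144.878·-5786.850590 − -7372.755810·117.614) / -3527.620420 = -8.150526

x=-48.493 y=-8.151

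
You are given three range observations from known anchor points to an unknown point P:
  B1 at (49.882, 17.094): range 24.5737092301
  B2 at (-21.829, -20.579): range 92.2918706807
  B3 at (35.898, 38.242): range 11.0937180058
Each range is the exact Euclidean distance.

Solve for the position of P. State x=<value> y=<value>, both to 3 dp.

x=46.522 y=41.437

eq1: (x − 49.882)² + (y − 17.094)² = 24.5737092301²
eq2: (x + 21.829)² + (y + 20.579)² = 92.2918706807²
eq3: (x − 35.898)² + (y − 38.242)² = 11.0937180058²
eq2−eq3, eq2−eq1 (x²,y² cancel):
  115.454·x + 117.642·y = 10245.835301
  143.422·x + 75.346·y = 9794.340486
det = 115.454·75.346 − 117.642·143.422 = -8173.453840
x = (10245.835301·75.346 − 117.642·9794.340486) / -8173.453840 = 46.521716
y = (115.454·9794.340486 − 10245.835301·143.422) / -8173.453840 = 41.436877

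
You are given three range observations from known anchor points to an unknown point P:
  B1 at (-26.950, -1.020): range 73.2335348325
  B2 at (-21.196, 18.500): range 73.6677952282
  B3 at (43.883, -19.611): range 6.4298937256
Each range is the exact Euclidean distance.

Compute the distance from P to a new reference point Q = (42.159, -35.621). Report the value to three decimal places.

22.507

eq1: (x + 26.950)² + (y + 1.020)² = 73.2335348325²
eq2: (x + 21.196)² + (y − 18.500)² = 73.6677952282²
eq3: (x − 43.883)² + (y + 19.611)² = 6.4298937256²
eq1−eq3, eq1−eq2 (x²,y² cancel):
  141.666·x − 37.182·y = 6904.773201
  11.508·x + 39.040·y = 0.384086
det = 141.666·39.040 − -37.182·11.508 = 5958.531096
x = (6904.773201·39.040 − -37.182·0.384086) / 5958.531096 = 45.242128
y = (141.666·0.384086 − 6904.773201·11.508) / 5958.531096 = -13.326391
|P − Q| = √((45.242128 − 42.159)² + (-13.326391 − -35.621)²) = 22.506782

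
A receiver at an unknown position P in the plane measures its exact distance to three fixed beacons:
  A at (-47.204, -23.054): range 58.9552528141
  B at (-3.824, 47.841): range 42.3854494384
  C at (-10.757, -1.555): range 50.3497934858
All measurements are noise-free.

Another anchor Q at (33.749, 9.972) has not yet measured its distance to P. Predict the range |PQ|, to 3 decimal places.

eq1: (x + 47.204)² + (y + 23.054)² = 58.9552528141²
eq2: (x + 3.824)² + (y − 47.841)² = 42.3854494384²
eq3: (x + 10.757)² + (y + 1.555)² = 50.3497934858²
eq1−eq2, eq1−eq3 (x²,y² cancel):
  86.760·x + 141.790·y = 1222.875235
  72.894·x + 42.998·y = -1700.953328
det = 86.760·42.998 − 141.790·72.894 = -6605.133780
x = (1222.875235·42.998 − 141.790·-1700.953328) / -6605.133780 = -44.474400
y = (86.760·-1700.953328 − 1222.875235·72.894) / -6605.133780 = 35.838029
|P − Q| = √((-44.474400 − 33.749)² + (35.838029 − 9.972)²) = 82.389027

82.389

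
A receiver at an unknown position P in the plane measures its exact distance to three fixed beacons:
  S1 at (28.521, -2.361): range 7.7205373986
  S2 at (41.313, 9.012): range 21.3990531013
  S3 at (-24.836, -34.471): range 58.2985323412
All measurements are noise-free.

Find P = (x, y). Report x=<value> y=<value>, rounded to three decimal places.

eq1: (x − 28.521)² + (y + 2.361)² = 7.7205373986²
eq2: (x − 41.313)² + (y − 9.012)² = 21.3990531013²
eq3: (x + 24.836)² + (y + 34.471)² = 58.2985323412²
eq2−eq3, eq2−eq1 (x²,y² cancel):
  -132.298·x − 86.966·y = -2923.702776
  -25.584·x − 22.746·y = -570.645575
det = -132.298·-22.746 − -86.966·-25.584 = 784.312164
x = (-2923.702776·-22.746 − -86.966·-570.645575) / 784.312164 = 21.516663
y = (-132.298·-570.645575 − -2923.702776·-25.584) / 784.312164 = 0.886454

x=21.517 y=0.886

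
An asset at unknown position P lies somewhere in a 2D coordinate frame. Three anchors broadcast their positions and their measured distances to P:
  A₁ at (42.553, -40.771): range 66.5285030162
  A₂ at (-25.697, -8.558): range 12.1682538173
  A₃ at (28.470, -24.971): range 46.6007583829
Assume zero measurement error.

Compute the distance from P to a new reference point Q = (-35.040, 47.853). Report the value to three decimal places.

57.455

eq1: (x − 42.553)² + (y + 40.771)² = 66.5285030162²
eq2: (x + 25.697)² + (y + 8.558)² = 12.1682538173²
eq3: (x − 28.470)² + (y + 24.971)² = 46.6007583829²
eq1−eq2, eq1−eq3 (x²,y² cancel):
  -136.500·x + 64.426·y = 1538.518236
  -28.166·x + 31.600·y = 215.470523
det = -136.500·31.600 − 64.426·-28.166 = -2498.777284
x = (1538.518236·31.600 − 64.426·215.470523) / -2498.777284 = -13.900908
y = (-136.500·215.470523 − 1538.518236·-28.166) / -2498.777284 = -5.571596
|P − Q| = √((-13.900908 − -35.040)² + (-5.571596 − 47.853)²) = 57.454754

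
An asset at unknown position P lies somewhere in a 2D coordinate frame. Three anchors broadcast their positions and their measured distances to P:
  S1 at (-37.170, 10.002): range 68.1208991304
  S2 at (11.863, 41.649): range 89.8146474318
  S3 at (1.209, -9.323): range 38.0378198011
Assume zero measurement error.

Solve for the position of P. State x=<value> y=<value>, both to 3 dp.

x=-0.377 y=-47.328

eq1: (x + 37.170)² + (y − 10.002)² = 68.1208991304²
eq2: (x − 11.863)² + (y − 41.649)² = 89.8146474318²
eq3: (x − 1.209)² + (y + 9.323)² = 38.0378198011²
eq1−eq2, eq1−eq3 (x²,y² cancel):
  98.066·x + 63.294·y = -3032.492929
  76.758·x − 38.650·y = 1800.312269
det = 98.066·-38.650 − 63.294·76.758 = -8648.571752
x = (-3032.492929·-38.650 − 63.294·1800.312269) / -8648.571752 = -0.376581
y = (98.066·1800.312269 − -3032.492929·76.758) / -8648.571752 = -47.327758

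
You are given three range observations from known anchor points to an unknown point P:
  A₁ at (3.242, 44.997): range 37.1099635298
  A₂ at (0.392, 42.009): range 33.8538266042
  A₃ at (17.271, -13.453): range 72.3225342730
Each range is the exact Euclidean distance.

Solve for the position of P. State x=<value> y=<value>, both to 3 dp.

eq1: (x − 3.242)² + (y − 44.997)² = 37.1099635298²
eq2: (x − 0.392)² + (y − 42.009)² = 33.8538266042²
eq3: (x − 17.271)² + (y + 13.453)² = 72.3225342730²
eq1−eq3, eq1−eq2 (x²,y² cancel):
  28.058·x − 116.900·y = -5409.369493
  -5.700·x − 5.976·y = -39.263011
det = 28.058·-5.976 − -116.900·-5.700 = -834.004608
x = (-5409.369493·-5.976 − -116.900·-39.263011) / -834.004608 = -33.257066
y = (28.058·-39.263011 − -5409.369493·-5.700) / -834.004608 = 38.291212

x=-33.257 y=38.291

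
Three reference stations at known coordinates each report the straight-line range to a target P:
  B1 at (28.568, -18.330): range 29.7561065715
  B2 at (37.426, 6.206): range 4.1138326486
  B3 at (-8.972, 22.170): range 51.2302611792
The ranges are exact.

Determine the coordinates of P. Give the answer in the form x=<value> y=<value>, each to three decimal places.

eq1: (x − 28.568)² + (y + 18.330)² = 29.7561065715²
eq2: (x − 37.426)² + (y − 6.206)² = 4.1138326486²
eq3: (x + 8.972)² + (y − 22.170)² = 51.2302611792²
eq2−eq1, eq2−eq3 (x²,y² cancel):
  -17.716·x − 49.072·y = -1155.602647
  -92.796·x + 31.928·y = -3474.830269
det = -17.716·31.928 − -49.072·-92.796 = -5119.321760
x = (-1155.602647·31.928 − -49.072·-3474.830269) / -5119.321760 = 40.515709
y = (-17.716·-3474.830269 − -1155.602647·-92.796) / -5119.321760 = 8.922121

x=40.516 y=8.922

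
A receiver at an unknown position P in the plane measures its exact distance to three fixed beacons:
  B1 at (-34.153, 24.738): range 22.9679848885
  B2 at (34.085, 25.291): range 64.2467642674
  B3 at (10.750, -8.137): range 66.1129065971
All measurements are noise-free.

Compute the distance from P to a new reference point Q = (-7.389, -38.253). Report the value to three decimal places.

eq1: (x + 34.153)² + (y − 24.738)² = 22.9679848885²
eq2: (x − 34.085)² + (y − 25.291)² = 64.2467642674²
eq3: (x − 10.750)² + (y + 8.137)² = 66.1129065971²
eq2−eq1, eq2−eq3 (x²,y² cancel):
  -136.476·x − 1.106·y = 3577.092536
  -46.670·x − 66.856·y = -1862.918337
det = -136.476·-66.856 − -1.106·-46.670 = 9072.622436
x = (3577.092536·-66.856 − -1.106·-1862.918337) / 9072.622436 = -26.586633
y = (-136.476·-1862.918337 − 3577.092536·-46.670) / 9072.622436 = 46.423904
|P − Q| = √((-26.586633 − -7.389)² + (46.423904 − -38.253)²) = 86.825844

86.826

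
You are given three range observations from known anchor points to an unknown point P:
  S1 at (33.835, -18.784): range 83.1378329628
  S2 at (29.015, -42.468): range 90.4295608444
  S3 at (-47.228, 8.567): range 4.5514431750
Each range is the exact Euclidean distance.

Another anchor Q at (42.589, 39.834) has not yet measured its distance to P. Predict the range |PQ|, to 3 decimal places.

90.807

eq1: (x − 33.835)² + (y + 18.784)² = 83.1378329628²
eq2: (x − 29.015)² + (y + 42.468)² = 90.4295608444²
eq3: (x + 47.228)² + (y − 8.567)² = 4.5514431750²
eq1−eq2, eq1−eq3 (x²,y² cancel):
  -9.640·x − 47.368·y = -117.850837
  -162.126·x + 54.702·y = 7697.415227
det = -9.640·54.702 − -47.368·-162.126 = -8206.911648
x = (-117.850837·54.702 − -47.368·7697.415227) / -8206.911648 = -43.641811
y = (-9.640·7697.415227 − -117.850837·-162.126) / -8206.911648 = 11.369657
|P − Q| = √((-43.641811 − 42.589)² + (11.369657 − 39.834)²) = 90.807332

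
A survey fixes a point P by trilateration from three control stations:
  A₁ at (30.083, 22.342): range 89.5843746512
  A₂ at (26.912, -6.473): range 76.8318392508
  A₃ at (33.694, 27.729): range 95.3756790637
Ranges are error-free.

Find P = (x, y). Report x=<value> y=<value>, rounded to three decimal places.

eq1: (x − 30.083)² + (y − 22.342)² = 89.5843746512²
eq2: (x − 26.912)² + (y + 6.473)² = 76.8318392508²
eq3: (x − 33.694)² + (y − 27.729)² = 95.3756790637²
eq3−eq1, eq3−eq2 (x²,y² cancel):
  -7.222·x − 10.774·y = 571.128751
  -13.564·x − 68.404·y = 2055.361030
det = -7.222·-68.404 − -10.774·-13.564 = 347.875152
x = (571.128751·-68.404 − -10.774·2055.361030) / 347.875152 = -48.646853
y = (-7.222·2055.361030 − 571.128751·-13.564) / 347.875152 = -20.401075

x=-48.647 y=-20.401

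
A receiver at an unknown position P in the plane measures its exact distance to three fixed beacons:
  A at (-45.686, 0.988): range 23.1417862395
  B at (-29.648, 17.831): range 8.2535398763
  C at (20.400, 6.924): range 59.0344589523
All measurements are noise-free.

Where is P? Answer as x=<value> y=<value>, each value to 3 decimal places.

x=-36.604 y=22.273

eq1: (x + 45.686)² + (y − 0.988)² = 23.1417862395²
eq2: (x + 29.648)² + (y − 17.831)² = 8.2535398763²
eq3: (x − 20.400)² + (y − 6.924)² = 59.0344589523²
eq1−eq2, eq1−eq3 (x²,y² cancel):
  32.076·x + 33.686·y = -423.816925
  132.172·x + 11.872·y = -4573.610037
det = 32.076·11.872 − 33.686·132.172 = -4071.539720
x = (-423.816925·11.872 − 33.686·-4573.610037) / -4071.539720 = -36.604106
y = (32.076·-4573.610037 − -423.816925·132.172) / -4071.539720 = 22.273241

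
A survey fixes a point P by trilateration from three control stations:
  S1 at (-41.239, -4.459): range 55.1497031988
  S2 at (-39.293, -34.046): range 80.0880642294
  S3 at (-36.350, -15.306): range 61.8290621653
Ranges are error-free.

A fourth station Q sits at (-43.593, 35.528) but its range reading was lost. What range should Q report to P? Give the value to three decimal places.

eq1: (x + 41.239)² + (y + 4.459)² = 55.1497031988²
eq2: (x + 39.293)² + (y + 34.046)² = 80.0880642294²
eq3: (x + 36.350)² + (y + 15.306)² = 61.8290621653²
eq2−eq1, eq2−eq3 (x²,y² cancel):
  -3.892·x + 59.174·y = 2390.076106
  5.886·x + 37.480·y = 1443.791275
det = -3.892·37.480 − 59.174·5.886 = -494.170324
x = (2390.076106·37.480 − 59.174·1443.791275) / -494.170324 = -8.388095
y = (-3.892·1443.791275 − 2390.076106·5.886) / -494.170324 = 39.838943
|P − Q| = √((-8.388095 − -43.593)² + (39.838943 − 35.528)²) = 35.467867

35.468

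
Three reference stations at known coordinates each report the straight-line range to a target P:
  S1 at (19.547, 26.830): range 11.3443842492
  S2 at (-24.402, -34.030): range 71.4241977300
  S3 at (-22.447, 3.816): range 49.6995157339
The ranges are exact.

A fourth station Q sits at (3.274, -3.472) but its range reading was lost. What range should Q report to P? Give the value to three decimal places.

30.260

eq1: (x − 19.547)² + (y − 26.830)² = 11.3443842492²
eq2: (x + 24.402)² + (y + 34.030)² = 71.4241977300²
eq3: (x + 22.447)² + (y − 3.816)² = 49.6995157339²
eq2−eq3, eq2−eq1 (x²,y² cancel):
  3.910·x + 75.692·y = 1396.305318
  87.898·x + 121.720·y = 4321.156572
det = 3.910·121.720 − 75.692·87.898 = -6177.250216
x = (1396.305318·121.720 − 75.692·4321.156572) / -6177.250216 = 25.435055
y = (3.910·4321.156572 − 1396.305318·87.898) / -6177.250216 = 17.133307
|P − Q| = √((25.435055 − 3.274)² + (17.133307 − -3.472)²) = 30.260387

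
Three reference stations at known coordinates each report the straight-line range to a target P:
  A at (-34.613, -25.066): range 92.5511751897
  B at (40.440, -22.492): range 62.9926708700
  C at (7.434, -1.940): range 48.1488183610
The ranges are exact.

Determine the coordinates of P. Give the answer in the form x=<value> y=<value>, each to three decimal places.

x=31.361 y=39.843

eq1: (x + 34.613)² + (y + 25.066)² = 92.5511751897²
eq2: (x − 40.440)² + (y + 22.492)² = 62.9926708700²
eq3: (x − 7.434)² + (y + 1.940)² = 48.1488183610²
eq2−eq1, eq2−eq3 (x²,y² cancel):
  -150.106·x − 5.148·y = -4912.562985
  -66.012·x + 41.104·y = -432.487834
det = -150.106·41.104 − -5.148·-66.012 = -6509.786800
x = (-4912.562985·41.104 − -5.148·-432.487834) / -6509.786800 = 31.360848
y = (-150.106·-432.487834 − -4912.562985·-66.012) / -6509.786800 = 39.842947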